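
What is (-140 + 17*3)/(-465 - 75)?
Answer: 89/540 ≈ 0.16481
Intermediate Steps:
(-140 + 17*3)/(-465 - 75) = (-140 + 51)/(-540) = -89*(-1/540) = 89/540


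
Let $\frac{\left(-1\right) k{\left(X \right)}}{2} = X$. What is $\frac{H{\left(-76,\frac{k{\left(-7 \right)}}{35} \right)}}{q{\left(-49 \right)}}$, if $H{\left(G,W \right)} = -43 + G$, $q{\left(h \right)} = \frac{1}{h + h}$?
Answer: $11662$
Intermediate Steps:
$k{\left(X \right)} = - 2 X$
$q{\left(h \right)} = \frac{1}{2 h}$
$\frac{H{\left(-76,\frac{k{\left(-7 \right)}}{35} \right)}}{q{\left(-49 \right)}} = \frac{-43 - 76}{\frac{1}{2} \frac{1}{-49}} = - \frac{119}{\frac{1}{2} \left(- \frac{1}{49}\right)} = - \frac{119}{- \frac{1}{98}} = \left(-119\right) \left(-98\right) = 11662$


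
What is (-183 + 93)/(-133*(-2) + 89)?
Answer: -18/71 ≈ -0.25352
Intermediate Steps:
(-183 + 93)/(-133*(-2) + 89) = -90/(266 + 89) = -90/355 = -90*1/355 = -18/71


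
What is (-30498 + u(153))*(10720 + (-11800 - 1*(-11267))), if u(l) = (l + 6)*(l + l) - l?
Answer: 183396561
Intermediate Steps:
u(l) = -l + 2*l*(6 + l) (u(l) = (6 + l)*(2*l) - l = 2*l*(6 + l) - l = -l + 2*l*(6 + l))
(-30498 + u(153))*(10720 + (-11800 - 1*(-11267))) = (-30498 + 153*(11 + 2*153))*(10720 + (-11800 - 1*(-11267))) = (-30498 + 153*(11 + 306))*(10720 + (-11800 + 11267)) = (-30498 + 153*317)*(10720 - 533) = (-30498 + 48501)*10187 = 18003*10187 = 183396561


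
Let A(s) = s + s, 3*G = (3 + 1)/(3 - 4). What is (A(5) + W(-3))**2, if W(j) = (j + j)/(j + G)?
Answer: 21904/169 ≈ 129.61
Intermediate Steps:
G = -4/3 (G = ((3 + 1)/(3 - 4))/3 = (4/(-1))/3 = (4*(-1))/3 = (1/3)*(-4) = -4/3 ≈ -1.3333)
A(s) = 2*s
W(j) = 2*j/(-4/3 + j) (W(j) = (j + j)/(j - 4/3) = (2*j)/(-4/3 + j) = 2*j/(-4/3 + j))
(A(5) + W(-3))**2 = (2*5 + 6*(-3)/(-4 + 3*(-3)))**2 = (10 + 6*(-3)/(-4 - 9))**2 = (10 + 6*(-3)/(-13))**2 = (10 + 6*(-3)*(-1/13))**2 = (10 + 18/13)**2 = (148/13)**2 = 21904/169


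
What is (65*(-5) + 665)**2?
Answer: 115600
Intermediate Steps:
(65*(-5) + 665)**2 = (-325 + 665)**2 = 340**2 = 115600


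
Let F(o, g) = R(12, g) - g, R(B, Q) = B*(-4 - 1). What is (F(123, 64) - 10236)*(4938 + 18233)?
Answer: -240051560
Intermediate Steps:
R(B, Q) = -5*B (R(B, Q) = B*(-5) = -5*B)
F(o, g) = -60 - g (F(o, g) = -5*12 - g = -60 - g)
(F(123, 64) - 10236)*(4938 + 18233) = ((-60 - 1*64) - 10236)*(4938 + 18233) = ((-60 - 64) - 10236)*23171 = (-124 - 10236)*23171 = -10360*23171 = -240051560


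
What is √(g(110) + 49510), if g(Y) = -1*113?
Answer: √49397 ≈ 222.25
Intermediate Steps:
g(Y) = -113
√(g(110) + 49510) = √(-113 + 49510) = √49397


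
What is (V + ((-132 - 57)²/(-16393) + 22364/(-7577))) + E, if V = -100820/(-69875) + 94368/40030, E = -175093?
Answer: -93588365827271376566/534502548779225 ≈ -1.7509e+5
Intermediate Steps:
V = 212595772/55941925 (V = -100820*(-1/69875) + 94368*(1/40030) = 20164/13975 + 47184/20015 = 212595772/55941925 ≈ 3.8003)
(V + ((-132 - 57)²/(-16393) + 22364/(-7577))) + E = (212595772/55941925 + ((-132 - 57)²/(-16393) + 22364/(-7577))) - 175093 = (212595772/55941925 + ((-189)²*(-1/16393) + 22364*(-1/7577))) - 175093 = (212595772/55941925 + (35721*(-1/16393) - 22364/7577)) - 175093 = (212595772/55941925 + (-35721/16393 - 22364/7577)) - 175093 = (212595772/55941925 - 637271069/124209761) - 175093 = -711053870533641/534502548779225 - 175093 = -93588365827271376566/534502548779225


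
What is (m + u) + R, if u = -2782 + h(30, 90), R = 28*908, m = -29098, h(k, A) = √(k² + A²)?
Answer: -6456 + 30*√10 ≈ -6361.1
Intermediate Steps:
h(k, A) = √(A² + k²)
R = 25424
u = -2782 + 30*√10 (u = -2782 + √(90² + 30²) = -2782 + √(8100 + 900) = -2782 + √9000 = -2782 + 30*√10 ≈ -2687.1)
(m + u) + R = (-29098 + (-2782 + 30*√10)) + 25424 = (-31880 + 30*√10) + 25424 = -6456 + 30*√10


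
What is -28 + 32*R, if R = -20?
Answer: -668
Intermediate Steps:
-28 + 32*R = -28 + 32*(-20) = -28 - 640 = -668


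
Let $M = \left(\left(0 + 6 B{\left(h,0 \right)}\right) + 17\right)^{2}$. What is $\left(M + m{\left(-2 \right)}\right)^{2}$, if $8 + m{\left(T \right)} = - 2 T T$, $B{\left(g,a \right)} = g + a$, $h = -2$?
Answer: $81$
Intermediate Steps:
$B{\left(g,a \right)} = a + g$
$m{\left(T \right)} = -8 - 2 T^{2}$ ($m{\left(T \right)} = -8 + - 2 T T = -8 - 2 T^{2}$)
$M = 25$ ($M = \left(\left(0 + 6 \left(0 - 2\right)\right) + 17\right)^{2} = \left(\left(0 + 6 \left(-2\right)\right) + 17\right)^{2} = \left(\left(0 - 12\right) + 17\right)^{2} = \left(-12 + 17\right)^{2} = 5^{2} = 25$)
$\left(M + m{\left(-2 \right)}\right)^{2} = \left(25 - \left(8 + 2 \left(-2\right)^{2}\right)\right)^{2} = \left(25 - 16\right)^{2} = 9^{2} = 81$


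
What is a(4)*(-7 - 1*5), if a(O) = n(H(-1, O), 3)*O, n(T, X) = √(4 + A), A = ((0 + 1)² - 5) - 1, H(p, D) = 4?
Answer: -48*I ≈ -48.0*I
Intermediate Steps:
A = -5 (A = (1² - 5) - 1 = (1 - 5) - 1 = -4 - 1 = -5)
n(T, X) = I (n(T, X) = √(4 - 5) = √(-1) = I)
a(O) = I*O
a(4)*(-7 - 1*5) = (I*4)*(-7 - 1*5) = (4*I)*(-7 - 5) = (4*I)*(-12) = -48*I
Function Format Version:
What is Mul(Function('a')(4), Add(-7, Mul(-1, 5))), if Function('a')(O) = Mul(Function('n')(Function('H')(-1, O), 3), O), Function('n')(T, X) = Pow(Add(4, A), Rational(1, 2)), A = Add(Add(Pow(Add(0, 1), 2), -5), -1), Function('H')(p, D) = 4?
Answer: Mul(-48, I) ≈ Mul(-48.000, I)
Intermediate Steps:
A = -5 (A = Add(Add(Pow(1, 2), -5), -1) = Add(Add(1, -5), -1) = Add(-4, -1) = -5)
Function('n')(T, X) = I (Function('n')(T, X) = Pow(Add(4, -5), Rational(1, 2)) = Pow(-1, Rational(1, 2)) = I)
Function('a')(O) = Mul(I, O)
Mul(Function('a')(4), Add(-7, Mul(-1, 5))) = Mul(Mul(I, 4), Add(-7, Mul(-1, 5))) = Mul(Mul(4, I), Add(-7, -5)) = Mul(Mul(4, I), -12) = Mul(-48, I)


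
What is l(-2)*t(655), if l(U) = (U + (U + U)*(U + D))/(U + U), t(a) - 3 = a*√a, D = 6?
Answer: 27/2 + 5895*√655/2 ≈ 75449.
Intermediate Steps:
t(a) = 3 + a^(3/2) (t(a) = 3 + a*√a = 3 + a^(3/2))
l(U) = (U + 2*U*(6 + U))/(2*U) (l(U) = (U + (U + U)*(U + 6))/(U + U) = (U + (2*U)*(6 + U))/((2*U)) = (U + 2*U*(6 + U))*(1/(2*U)) = (U + 2*U*(6 + U))/(2*U))
l(-2)*t(655) = (13/2 - 2)*(3 + 655^(3/2)) = 9*(3 + 655*√655)/2 = 27/2 + 5895*√655/2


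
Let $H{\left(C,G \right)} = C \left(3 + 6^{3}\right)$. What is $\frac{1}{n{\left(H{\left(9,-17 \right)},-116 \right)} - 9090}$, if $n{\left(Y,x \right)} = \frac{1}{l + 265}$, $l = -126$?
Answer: $- \frac{139}{1263509} \approx -0.00011001$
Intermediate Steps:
$H{\left(C,G \right)} = 219 C$ ($H{\left(C,G \right)} = C \left(3 + 216\right) = C 219 = 219 C$)
$n{\left(Y,x \right)} = \frac{1}{139}$ ($n{\left(Y,x \right)} = \frac{1}{-126 + 265} = \frac{1}{139}$)
$\frac{1}{n{\left(H{\left(9,-17 \right)},-116 \right)} - 9090} = \frac{1}{\frac{1}{139} - 9090} = \frac{1}{- \frac{1263509}{139}} = - \frac{139}{1263509}$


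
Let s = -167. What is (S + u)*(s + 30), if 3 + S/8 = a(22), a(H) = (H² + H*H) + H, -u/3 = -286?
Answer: -1199298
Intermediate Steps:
u = 858 (u = -3*(-286) = 858)
a(H) = H + 2*H² (a(H) = (H² + H²) + H = 2*H² + H = H + 2*H²)
S = 7896 (S = -24 + 8*(22*(1 + 2*22)) = -24 + 8*(22*(1 + 44)) = -24 + 8*(22*45) = -24 + 8*990 = -24 + 7920 = 7896)
(S + u)*(s + 30) = (7896 + 858)*(-167 + 30) = 8754*(-137) = -1199298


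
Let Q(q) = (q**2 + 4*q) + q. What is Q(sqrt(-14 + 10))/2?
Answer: -2 + 5*I ≈ -2.0 + 5.0*I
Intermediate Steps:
Q(q) = q**2 + 5*q
Q(sqrt(-14 + 10))/2 = (sqrt(-14 + 10)*(5 + sqrt(-14 + 10)))/2 = (sqrt(-4)*(5 + sqrt(-4)))*(1/2) = ((2*I)*(5 + 2*I))*(1/2) = (2*I*(5 + 2*I))*(1/2) = I*(5 + 2*I)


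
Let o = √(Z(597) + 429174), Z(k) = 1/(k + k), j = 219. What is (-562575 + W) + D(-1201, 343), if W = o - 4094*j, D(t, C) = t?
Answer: -1460362 + √611845905858/1194 ≈ -1.4597e+6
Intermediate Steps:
Z(k) = 1/(2*k)
o = √611845905858/1194 (o = √((½)/597 + 429174) = √((½)*(1/597) + 429174) = √(1/1194 + 429174) = √(512433757/1194) = √611845905858/1194 ≈ 655.11)
W = -896586 + √611845905858/1194 (W = √611845905858/1194 - 4094*219 = √611845905858/1194 - 896586 = -896586 + √611845905858/1194 ≈ -8.9593e+5)
(-562575 + W) + D(-1201, 343) = (-562575 + (-896586 + √611845905858/1194)) - 1201 = (-1459161 + √611845905858/1194) - 1201 = -1460362 + √611845905858/1194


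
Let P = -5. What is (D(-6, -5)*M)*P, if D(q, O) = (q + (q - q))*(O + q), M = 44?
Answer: -14520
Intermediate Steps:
D(q, O) = q*(O + q) (D(q, O) = (q + 0)*(O + q) = q*(O + q))
(D(-6, -5)*M)*P = (-6*(-5 - 6)*44)*(-5) = (-6*(-11)*44)*(-5) = (66*44)*(-5) = 2904*(-5) = -14520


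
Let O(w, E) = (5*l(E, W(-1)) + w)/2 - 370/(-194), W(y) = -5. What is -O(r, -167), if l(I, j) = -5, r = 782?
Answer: -73799/194 ≈ -380.41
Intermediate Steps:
O(w, E) = -2055/194 + w/2 (O(w, E) = (5*(-5) + w)/2 - 370/(-194) = (-25 + w)*(½) - 370*(-1/194) = (-25/2 + w/2) + 185/97 = -2055/194 + w/2)
-O(r, -167) = -(-2055/194 + (½)*782) = -(-2055/194 + 391) = -1*73799/194 = -73799/194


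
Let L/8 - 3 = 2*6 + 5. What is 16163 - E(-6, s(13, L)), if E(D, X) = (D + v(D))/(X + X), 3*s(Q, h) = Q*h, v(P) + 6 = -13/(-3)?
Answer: 67238103/4160 ≈ 16163.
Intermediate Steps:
L = 160 (L = 24 + 8*(2*6 + 5) = 24 + 8*(12 + 5) = 24 + 8*17 = 24 + 136 = 160)
v(P) = -5/3 (v(P) = -6 - 13/(-3) = -6 - 13*(-1/3) = -6 + 13/3 = -5/3)
s(Q, h) = Q*h/3 (s(Q, h) = (Q*h)/3 = Q*h/3)
E(D, X) = (-5/3 + D)/(2*X) (E(D, X) = (D - 5/3)/(X + X) = (-5/3 + D)/((2*X)) = (-5/3 + D)*(1/(2*X)) = (-5/3 + D)/(2*X))
16163 - E(-6, s(13, L)) = 16163 - (-5 + 3*(-6))/(6*((1/3)*13*160)) = 16163 - (-5 - 18)/(6*2080/3) = 16163 - 3*(-23)/(6*2080) = 16163 - 1*(-23/4160) = 16163 + 23/4160 = 67238103/4160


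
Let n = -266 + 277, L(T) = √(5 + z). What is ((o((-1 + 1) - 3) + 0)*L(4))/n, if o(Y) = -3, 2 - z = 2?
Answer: -3*√5/11 ≈ -0.60984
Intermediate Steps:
z = 0 (z = 2 - 1*2 = 2 - 2 = 0)
L(T) = √5 (L(T) = √(5 + 0) = √5)
n = 11
((o((-1 + 1) - 3) + 0)*L(4))/n = ((-3 + 0)*√5)/11 = -3*√5*(1/11) = -3*√5/11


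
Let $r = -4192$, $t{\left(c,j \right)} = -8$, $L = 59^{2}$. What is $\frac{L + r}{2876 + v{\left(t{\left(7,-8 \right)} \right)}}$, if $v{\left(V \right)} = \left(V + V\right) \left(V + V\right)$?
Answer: $- \frac{79}{348} \approx -0.22701$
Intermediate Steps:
$L = 3481$
$v{\left(V \right)} = 4 V^{2}$ ($v{\left(V \right)} = 2 V 2 V = 4 V^{2}$)
$\frac{L + r}{2876 + v{\left(t{\left(7,-8 \right)} \right)}} = \frac{3481 - 4192}{2876 + 4 \left(-8\right)^{2}} = - \frac{711}{2876 + 4 \cdot 64} = - \frac{711}{2876 + 256} = - \frac{711}{3132} = \left(-711\right) \frac{1}{3132} = - \frac{79}{348}$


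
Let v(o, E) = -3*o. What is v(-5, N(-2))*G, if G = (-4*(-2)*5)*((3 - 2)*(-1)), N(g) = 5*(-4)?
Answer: -600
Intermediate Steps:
N(g) = -20
G = -40 (G = (8*5)*(1*(-1)) = 40*(-1) = -40)
v(-5, N(-2))*G = -3*(-5)*(-40) = 15*(-40) = -600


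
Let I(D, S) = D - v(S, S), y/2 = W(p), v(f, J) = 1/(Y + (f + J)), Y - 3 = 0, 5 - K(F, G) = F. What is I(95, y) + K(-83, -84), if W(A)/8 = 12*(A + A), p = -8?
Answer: 1123804/6141 ≈ 183.00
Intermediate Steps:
K(F, G) = 5 - F
Y = 3 (Y = 3 + 0 = 3)
v(f, J) = 1/(3 + J + f) (v(f, J) = 1/(3 + (f + J)) = 1/(3 + (J + f)) = 1/(3 + J + f))
W(A) = 192*A (W(A) = 8*(12*(A + A)) = 8*(12*(2*A)) = 8*(24*A) = 192*A)
y = -3072 (y = 2*(192*(-8)) = 2*(-1536) = -3072)
I(D, S) = D - 1/(3 + 2*S) (I(D, S) = D - 1/(3 + S + S) = D - 1/(3 + 2*S))
I(95, y) + K(-83, -84) = (95 - 1/(3 + 2*(-3072))) + (5 - 1*(-83)) = (95 - 1/(3 - 6144)) + (5 + 83) = (95 - 1/(-6141)) + 88 = (95 - 1*(-1/6141)) + 88 = (95 + 1/6141) + 88 = 583396/6141 + 88 = 1123804/6141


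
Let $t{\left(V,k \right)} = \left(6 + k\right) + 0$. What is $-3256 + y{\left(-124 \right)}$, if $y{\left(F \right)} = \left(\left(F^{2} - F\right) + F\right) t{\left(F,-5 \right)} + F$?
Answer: $11996$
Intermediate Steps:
$t{\left(V,k \right)} = 6 + k$
$y{\left(F \right)} = F + F^{2}$ ($y{\left(F \right)} = \left(\left(F^{2} - F\right) + F\right) \left(6 - 5\right) + F = F^{2} \cdot 1 + F = F^{2} + F = F + F^{2}$)
$-3256 + y{\left(-124 \right)} = -3256 - 124 \left(1 - 124\right) = -3256 - -15252 = -3256 + 15252 = 11996$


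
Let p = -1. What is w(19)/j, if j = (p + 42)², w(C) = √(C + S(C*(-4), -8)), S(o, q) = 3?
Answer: √22/1681 ≈ 0.0027903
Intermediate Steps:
w(C) = √(3 + C) (w(C) = √(C + 3) = √(3 + C))
j = 1681 (j = (-1 + 42)² = 41² = 1681)
w(19)/j = √(3 + 19)/1681 = √22*(1/1681) = √22/1681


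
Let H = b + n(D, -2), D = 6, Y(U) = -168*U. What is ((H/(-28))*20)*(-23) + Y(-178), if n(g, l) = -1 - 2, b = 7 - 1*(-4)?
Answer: 210248/7 ≈ 30035.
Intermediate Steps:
b = 11 (b = 7 + 4 = 11)
n(g, l) = -3
H = 8 (H = 11 - 3 = 8)
((H/(-28))*20)*(-23) + Y(-178) = ((8/(-28))*20)*(-23) - 168*(-178) = ((8*(-1/28))*20)*(-23) + 29904 = -2/7*20*(-23) + 29904 = -40/7*(-23) + 29904 = 920/7 + 29904 = 210248/7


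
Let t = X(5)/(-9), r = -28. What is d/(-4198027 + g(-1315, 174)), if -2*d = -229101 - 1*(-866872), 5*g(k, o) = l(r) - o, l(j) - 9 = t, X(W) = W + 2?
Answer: 28699695/377825414 ≈ 0.075960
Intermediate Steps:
X(W) = 2 + W
t = -7/9 (t = (2 + 5)/(-9) = 7*(-⅑) = -7/9 ≈ -0.77778)
l(j) = 74/9 (l(j) = 9 - 7/9 = 74/9)
g(k, o) = 74/45 - o/5 (g(k, o) = (74/9 - o)/5 = 74/45 - o/5)
d = -637771/2 (d = -(-229101 - 1*(-866872))/2 = -(-229101 + 866872)/2 = -½*637771 = -637771/2 ≈ -3.1889e+5)
d/(-4198027 + g(-1315, 174)) = -637771/(2*(-4198027 + (74/45 - ⅕*174))) = -637771/(2*(-4198027 + (74/45 - 174/5))) = -637771/(2*(-4198027 - 1492/45)) = -637771/(2*(-188912707/45)) = -637771/2*(-45/188912707) = 28699695/377825414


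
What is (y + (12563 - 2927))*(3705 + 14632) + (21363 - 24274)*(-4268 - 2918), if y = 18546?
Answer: 537691780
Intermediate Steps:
(y + (12563 - 2927))*(3705 + 14632) + (21363 - 24274)*(-4268 - 2918) = (18546 + (12563 - 2927))*(3705 + 14632) + (21363 - 24274)*(-4268 - 2918) = (18546 + 9636)*18337 - 2911*(-7186) = 28182*18337 + 20918446 = 516773334 + 20918446 = 537691780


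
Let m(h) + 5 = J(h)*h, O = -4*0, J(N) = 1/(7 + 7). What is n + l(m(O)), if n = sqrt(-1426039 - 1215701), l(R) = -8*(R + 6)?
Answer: -8 + 2*I*sqrt(660435) ≈ -8.0 + 1625.3*I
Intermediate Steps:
J(N) = 1/14
O = 0
m(h) = -5 + h/14
l(R) = -48 - 8*R (l(R) = -8*(6 + R) = -48 - 8*R)
n = 2*I*sqrt(660435) (n = sqrt(-2641740) = 2*I*sqrt(660435) ≈ 1625.3*I)
n + l(m(O)) = 2*I*sqrt(660435) + (-48 - 8*(-5 + (1/14)*0)) = 2*I*sqrt(660435) + (-48 - 8*(-5 + 0)) = 2*I*sqrt(660435) + (-48 - 8*(-5)) = 2*I*sqrt(660435) + (-48 + 40) = 2*I*sqrt(660435) - 8 = -8 + 2*I*sqrt(660435)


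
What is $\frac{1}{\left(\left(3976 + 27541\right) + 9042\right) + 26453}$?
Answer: $\frac{1}{67012} \approx 1.4923 \cdot 10^{-5}$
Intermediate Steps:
$\frac{1}{\left(\left(3976 + 27541\right) + 9042\right) + 26453} = \frac{1}{\left(31517 + 9042\right) + 26453} = \frac{1}{40559 + 26453} = \frac{1}{67012}$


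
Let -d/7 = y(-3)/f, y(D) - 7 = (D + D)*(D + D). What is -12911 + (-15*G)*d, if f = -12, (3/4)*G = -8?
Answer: -26693/3 ≈ -8897.7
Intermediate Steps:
G = -32/3 (G = (4/3)*(-8) = -32/3 ≈ -10.667)
y(D) = 7 + 4*D**2 (y(D) = 7 + (D + D)*(D + D) = 7 + (2*D)*(2*D) = 7 + 4*D**2)
d = 301/12 (d = -7*(7 + 4*(-3)**2)/(-12) = -7*(7 + 4*9)*(-1)/12 = -7*(7 + 36)*(-1)/12 = -301*(-1)/12 = -7*(-43/12) = 301/12 ≈ 25.083)
-12911 + (-15*G)*d = -12911 - 15*(-32/3)*(301/12) = -12911 + 160*(301/12) = -12911 + 12040/3 = -26693/3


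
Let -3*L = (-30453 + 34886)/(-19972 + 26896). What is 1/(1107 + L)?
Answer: 20772/22990171 ≈ 0.00090352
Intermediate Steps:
L = -4433/20772 (L = -(-30453 + 34886)/(3*(-19972 + 26896)) = -4433/(3*6924) = -⅓*4433/6924 = -4433/20772 ≈ -0.21341)
1/(1107 + L) = 1/(1107 - 4433/20772) = 1/(22990171/20772) = 20772/22990171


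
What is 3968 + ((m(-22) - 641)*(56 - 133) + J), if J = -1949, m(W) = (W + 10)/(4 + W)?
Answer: 153974/3 ≈ 51325.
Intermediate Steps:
m(W) = (10 + W)/(4 + W)
3968 + ((m(-22) - 641)*(56 - 133) + J) = 3968 + (((10 - 22)/(4 - 22) - 641)*(56 - 133) - 1949) = 3968 + ((-12/(-18) - 641)*(-77) - 1949) = 3968 + ((-1/18*(-12) - 641)*(-77) - 1949) = 3968 + ((⅔ - 641)*(-77) - 1949) = 3968 + (-1921/3*(-77) - 1949) = 3968 + (147917/3 - 1949) = 3968 + 142070/3 = 153974/3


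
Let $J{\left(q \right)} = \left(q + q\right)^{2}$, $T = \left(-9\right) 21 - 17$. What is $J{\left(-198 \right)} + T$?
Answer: $156610$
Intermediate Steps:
$T = -206$ ($T = -189 - 17 = -206$)
$J{\left(q \right)} = 4 q^{2}$ ($J{\left(q \right)} = \left(2 q\right)^{2} = 4 q^{2}$)
$J{\left(-198 \right)} + T = 4 \left(-198\right)^{2} - 206 = 4 \cdot 39204 - 206 = 156816 - 206 = 156610$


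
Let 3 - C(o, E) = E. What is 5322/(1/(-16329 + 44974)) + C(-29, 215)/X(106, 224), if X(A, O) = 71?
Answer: 10823856778/71 ≈ 1.5245e+8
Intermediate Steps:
C(o, E) = 3 - E
5322/(1/(-16329 + 44974)) + C(-29, 215)/X(106, 224) = 5322/(1/(-16329 + 44974)) + (3 - 1*215)/71 = 5322/(1/28645) + (3 - 215)*(1/71) = 5322/(1/28645) - 212*1/71 = 5322*28645 - 212/71 = 152448690 - 212/71 = 10823856778/71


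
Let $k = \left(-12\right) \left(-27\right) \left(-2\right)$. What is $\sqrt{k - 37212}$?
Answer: $2 i \sqrt{9465} \approx 194.58 i$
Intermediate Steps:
$k = -648$ ($k = 324 \left(-2\right) = -648$)
$\sqrt{k - 37212} = \sqrt{-648 - 37212} = \sqrt{-37860} = 2 i \sqrt{9465}$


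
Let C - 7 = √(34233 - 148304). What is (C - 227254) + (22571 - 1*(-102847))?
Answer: -101829 + I*√114071 ≈ -1.0183e+5 + 337.74*I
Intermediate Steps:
C = 7 + I*√114071 (C = 7 + √(34233 - 148304) = 7 + √(-114071) = 7 + I*√114071 ≈ 7.0 + 337.74*I)
(C - 227254) + (22571 - 1*(-102847)) = ((7 + I*√114071) - 227254) + (22571 - 1*(-102847)) = (-227247 + I*√114071) + (22571 + 102847) = (-227247 + I*√114071) + 125418 = -101829 + I*√114071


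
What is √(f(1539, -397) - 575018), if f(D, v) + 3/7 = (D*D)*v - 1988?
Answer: 2*I*√11525778082/7 ≈ 30674.0*I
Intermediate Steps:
f(D, v) = -13919/7 + v*D² (f(D, v) = -3/7 + ((D*D)*v - 1988) = -3/7 + (D²*v - 1988) = -3/7 + (v*D² - 1988) = -3/7 + (-1988 + v*D²) = -13919/7 + v*D²)
√(f(1539, -397) - 575018) = √((-13919/7 - 397*1539²) - 575018) = √((-13919/7 - 397*2368521) - 575018) = √((-13919/7 - 940302837) - 575018) = √(-6582133778/7 - 575018) = √(-6586158904/7) = 2*I*√11525778082/7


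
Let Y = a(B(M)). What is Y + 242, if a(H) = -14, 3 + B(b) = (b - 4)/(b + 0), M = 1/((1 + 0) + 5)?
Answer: 228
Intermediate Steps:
M = ⅙ (M = 1/(1 + 5) = 1/6 = ⅙ ≈ 0.16667)
B(b) = -3 + (-4 + b)/b (B(b) = -3 + (b - 4)/(b + 0) = -3 + (-4 + b)/b)
Y = -14
Y + 242 = -14 + 242 = 228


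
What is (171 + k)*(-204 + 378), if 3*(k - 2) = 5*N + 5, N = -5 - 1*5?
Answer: 27492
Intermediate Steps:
N = -10 (N = -5 - 5 = -10)
k = -13 (k = 2 + (5*(-10) + 5)/3 = 2 + (-50 + 5)/3 = 2 + (⅓)*(-45) = 2 - 15 = -13)
(171 + k)*(-204 + 378) = (171 - 13)*(-204 + 378) = 158*174 = 27492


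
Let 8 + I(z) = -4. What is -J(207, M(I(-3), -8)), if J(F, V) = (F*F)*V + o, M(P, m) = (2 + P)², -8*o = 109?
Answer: -34279091/8 ≈ -4.2849e+6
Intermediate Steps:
o = -109/8 (o = -⅛*109 = -109/8 ≈ -13.625)
I(z) = -12 (I(z) = -8 - 4 = -12)
J(F, V) = -109/8 + V*F² (J(F, V) = (F*F)*V - 109/8 = F²*V - 109/8 = V*F² - 109/8 = -109/8 + V*F²)
-J(207, M(I(-3), -8)) = -(-109/8 + (2 - 12)²*207²) = -(-109/8 + (-10)²*42849) = -(-109/8 + 100*42849) = -(-109/8 + 4284900) = -1*34279091/8 = -34279091/8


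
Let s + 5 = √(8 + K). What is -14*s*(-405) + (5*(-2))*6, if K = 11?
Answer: -28410 + 5670*√19 ≈ -3695.0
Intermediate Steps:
s = -5 + √19 (s = -5 + √(8 + 11) = -5 + √19 ≈ -0.64110)
-14*s*(-405) + (5*(-2))*6 = -14*(-5 + √19)*(-405) + (5*(-2))*6 = (70 - 14*√19)*(-405) - 10*6 = (-28350 + 5670*√19) - 60 = -28410 + 5670*√19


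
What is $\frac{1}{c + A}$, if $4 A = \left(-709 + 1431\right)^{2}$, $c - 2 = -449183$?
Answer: $- \frac{1}{318860} \approx -3.1362 \cdot 10^{-6}$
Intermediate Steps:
$c = -449181$ ($c = 2 - 449183 = -449181$)
$A = 130321$ ($A = \frac{\left(-709 + 1431\right)^{2}}{4} = \frac{722^{2}}{4} = \frac{1}{4} \cdot 521284 = 130321$)
$\frac{1}{c + A} = \frac{1}{-449181 + 130321} = \frac{1}{-318860} = - \frac{1}{318860}$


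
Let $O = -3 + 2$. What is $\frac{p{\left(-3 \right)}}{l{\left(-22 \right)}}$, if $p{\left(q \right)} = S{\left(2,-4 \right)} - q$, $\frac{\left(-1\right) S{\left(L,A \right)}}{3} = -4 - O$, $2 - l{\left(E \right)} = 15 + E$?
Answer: $\frac{4}{3} \approx 1.3333$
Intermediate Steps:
$O = -1$
$l{\left(E \right)} = -13 - E$ ($l{\left(E \right)} = 2 - \left(15 + E\right) = -13 - E$)
$S{\left(L,A \right)} = 9$ ($S{\left(L,A \right)} = - 3 \left(-4 - -1\right) = - 3 \left(-4 + 1\right) = \left(-3\right) \left(-3\right) = 9$)
$p{\left(q \right)} = 9 - q$
$\frac{p{\left(-3 \right)}}{l{\left(-22 \right)}} = \frac{9 - -3}{-13 - -22} = \frac{9 + 3}{-13 + 22} = \frac{12}{9} = 12 \cdot \frac{1}{9} = \frac{4}{3}$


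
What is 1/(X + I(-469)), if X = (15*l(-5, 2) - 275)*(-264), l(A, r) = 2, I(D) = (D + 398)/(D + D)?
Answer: 938/60669911 ≈ 1.5461e-5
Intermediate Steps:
I(D) = (398 + D)/(2*D) (I(D) = (398 + D)/((2*D)) = (398 + D)*(1/(2*D)) = (398 + D)/(2*D))
X = 64680 (X = (15*2 - 275)*(-264) = (30 - 275)*(-264) = -245*(-264) = 64680)
1/(X + I(-469)) = 1/(64680 + (½)*(398 - 469)/(-469)) = 1/(64680 + (½)*(-1/469)*(-71)) = 1/(64680 + 71/938) = 1/(60669911/938) = 938/60669911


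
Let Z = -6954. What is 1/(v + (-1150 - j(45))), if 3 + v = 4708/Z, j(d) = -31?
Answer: -3477/3903548 ≈ -0.00089073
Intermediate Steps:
v = -12785/3477 (v = -3 + 4708/(-6954) = -3 + 4708*(-1/6954) = -3 - 2354/3477 = -12785/3477 ≈ -3.6770)
1/(v + (-1150 - j(45))) = 1/(-12785/3477 + (-1150 - 1*(-31))) = 1/(-12785/3477 + (-1150 + 31)) = 1/(-12785/3477 - 1119) = 1/(-3903548/3477) = -3477/3903548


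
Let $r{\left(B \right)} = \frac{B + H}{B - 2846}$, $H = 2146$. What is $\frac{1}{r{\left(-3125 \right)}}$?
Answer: $\frac{5971}{979} \approx 6.0991$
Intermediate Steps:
$r{\left(B \right)} = \frac{2146 + B}{-2846 + B}$ ($r{\left(B \right)} = \frac{B + 2146}{B - 2846} = \frac{2146 + B}{-2846 + B}$)
$\frac{1}{r{\left(-3125 \right)}} = \frac{1}{\frac{1}{-2846 - 3125} \left(2146 - 3125\right)} = \frac{1}{\frac{1}{-5971} \left(-979\right)} = \frac{1}{\left(- \frac{1}{5971}\right) \left(-979\right)} = \frac{1}{\frac{979}{5971}} = \frac{5971}{979}$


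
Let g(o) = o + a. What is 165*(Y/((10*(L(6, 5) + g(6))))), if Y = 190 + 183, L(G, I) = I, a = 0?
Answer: 1119/2 ≈ 559.50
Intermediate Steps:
Y = 373
g(o) = o (g(o) = o + 0 = o)
165*(Y/((10*(L(6, 5) + g(6))))) = 165*(373/((10*(5 + 6)))) = 165*(373/((10*11))) = 165*(373/110) = 1119/2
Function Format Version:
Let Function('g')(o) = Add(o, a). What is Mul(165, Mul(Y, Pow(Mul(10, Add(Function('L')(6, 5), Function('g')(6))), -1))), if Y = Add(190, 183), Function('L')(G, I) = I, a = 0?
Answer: Rational(1119, 2) ≈ 559.50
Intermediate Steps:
Y = 373
Function('g')(o) = o (Function('g')(o) = Add(o, 0) = o)
Mul(165, Mul(Y, Pow(Mul(10, Add(Function('L')(6, 5), Function('g')(6))), -1))) = Mul(165, Mul(373, Pow(Mul(10, Add(5, 6)), -1))) = Mul(165, Mul(373, Pow(Mul(10, 11), -1))) = Mul(165, Mul(373, Pow(110, -1))) = Mul(165, Mul(373, Rational(1, 110))) = Mul(165, Rational(373, 110)) = Rational(1119, 2)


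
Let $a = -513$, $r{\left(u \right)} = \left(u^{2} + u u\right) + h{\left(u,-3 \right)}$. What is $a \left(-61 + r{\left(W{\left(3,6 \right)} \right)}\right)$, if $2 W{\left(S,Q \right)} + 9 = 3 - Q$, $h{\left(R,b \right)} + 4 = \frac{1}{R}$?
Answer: $- \frac{7011}{2} \approx -3505.5$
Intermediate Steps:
$h{\left(R,b \right)} = -4 + \frac{1}{R}$
$W{\left(S,Q \right)} = -3 - \frac{Q}{2}$ ($W{\left(S,Q \right)} = - \frac{9}{2} + \frac{3 - Q}{2} = - \frac{9}{2} - \left(- \frac{3}{2} + \frac{Q}{2}\right) = -3 - \frac{Q}{2}$)
$r{\left(u \right)} = -4 + \frac{1}{u} + 2 u^{2}$ ($r{\left(u \right)} = \left(u^{2} + u u\right) - \left(4 - \frac{1}{u}\right) = \left(u^{2} + u^{2}\right) - \left(4 - \frac{1}{u}\right) = 2 u^{2} - \left(4 - \frac{1}{u}\right) = -4 + \frac{1}{u} + 2 u^{2}$)
$a \left(-61 + r{\left(W{\left(3,6 \right)} \right)}\right) = - 513 \left(-61 + \left(-4 + \frac{1}{-3 - 3} + 2 \left(-3 - 3\right)^{2}\right)\right) = - 513 \left(-61 + \left(-4 + \frac{1}{-6} + 2 \left(-6\right)^{2}\right)\right) = - 513 \left(-61 - - \frac{407}{6}\right) = - 513 \left(-61 + \frac{407}{6}\right) = \left(-513\right) \frac{41}{6} = - \frac{7011}{2}$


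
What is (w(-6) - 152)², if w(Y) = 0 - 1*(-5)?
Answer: 21609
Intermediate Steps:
w(Y) = 5 (w(Y) = 0 + 5 = 5)
(w(-6) - 152)² = (5 - 152)² = (-147)² = 21609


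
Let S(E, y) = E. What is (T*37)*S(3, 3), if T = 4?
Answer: 444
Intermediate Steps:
(T*37)*S(3, 3) = (4*37)*3 = 148*3 = 444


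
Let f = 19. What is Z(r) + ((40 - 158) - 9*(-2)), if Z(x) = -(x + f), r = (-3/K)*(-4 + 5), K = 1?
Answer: -116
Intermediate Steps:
r = -3 (r = (-3/1)*(-4 + 5) = -3*1*1 = -3*1 = -3)
Z(x) = -19 - x (Z(x) = -(x + 19) = -(19 + x) = -19 - x)
Z(r) + ((40 - 158) - 9*(-2)) = (-19 - 1*(-3)) + ((40 - 158) - 9*(-2)) = (-19 + 3) + (-118 + 18) = -16 - 100 = -116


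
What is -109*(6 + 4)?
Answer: -1090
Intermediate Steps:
-109*(6 + 4) = -109*10 = -1090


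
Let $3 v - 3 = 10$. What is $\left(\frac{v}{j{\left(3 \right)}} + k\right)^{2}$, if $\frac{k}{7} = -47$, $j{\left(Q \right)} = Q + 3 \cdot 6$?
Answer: $\frac{429069796}{3969} \approx 1.0811 \cdot 10^{5}$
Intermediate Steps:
$j{\left(Q \right)} = 18 + Q$ ($j{\left(Q \right)} = Q + 18 = 18 + Q$)
$v = \frac{13}{3}$ ($v = 1 + \frac{1}{3} \cdot 10 = 1 + \frac{10}{3} = \frac{13}{3} \approx 4.3333$)
$k = -329$ ($k = 7 \left(-47\right) = -329$)
$\left(\frac{v}{j{\left(3 \right)}} + k\right)^{2} = \left(\frac{13}{3 \left(18 + 3\right)} - 329\right)^{2} = \left(\frac{13}{3 \cdot 21} - 329\right)^{2} = \left(\frac{13}{3} \cdot \frac{1}{21} - 329\right)^{2} = \left(\frac{13}{63} - 329\right)^{2} = \left(- \frac{20714}{63}\right)^{2} = \frac{429069796}{3969}$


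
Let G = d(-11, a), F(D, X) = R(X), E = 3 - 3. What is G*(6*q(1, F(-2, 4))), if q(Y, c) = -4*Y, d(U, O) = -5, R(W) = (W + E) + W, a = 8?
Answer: 120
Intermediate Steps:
E = 0
R(W) = 2*W (R(W) = (W + 0) + W = W + W = 2*W)
F(D, X) = 2*X
G = -5
G*(6*q(1, F(-2, 4))) = -30*(-4*1) = -30*(-4) = -5*(-24) = 120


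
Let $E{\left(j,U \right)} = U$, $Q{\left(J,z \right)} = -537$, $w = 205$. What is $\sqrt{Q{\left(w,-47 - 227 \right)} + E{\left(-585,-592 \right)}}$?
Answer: $i \sqrt{1129} \approx 33.601 i$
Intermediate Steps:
$\sqrt{Q{\left(w,-47 - 227 \right)} + E{\left(-585,-592 \right)}} = \sqrt{-537 - 592} = \sqrt{-1129} = i \sqrt{1129}$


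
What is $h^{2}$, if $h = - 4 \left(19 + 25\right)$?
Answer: $30976$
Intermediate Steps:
$h = -176$ ($h = \left(-4\right) 44 = -176$)
$h^{2} = \left(-176\right)^{2} = 30976$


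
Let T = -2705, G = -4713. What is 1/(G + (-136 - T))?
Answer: -1/2144 ≈ -0.00046642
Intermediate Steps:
1/(G + (-136 - T)) = 1/(-4713 + (-136 - 1*(-2705))) = 1/(-4713 + (-136 + 2705)) = 1/(-4713 + 2569) = 1/(-2144) = -1/2144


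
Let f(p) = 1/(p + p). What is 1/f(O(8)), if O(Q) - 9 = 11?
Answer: 40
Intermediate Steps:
O(Q) = 20 (O(Q) = 9 + 11 = 20)
f(p) = 1/(2*p)
1/f(O(8)) = 1/((1/2)/20) = 1/((1/2)*(1/20)) = 1/(1/40) = 40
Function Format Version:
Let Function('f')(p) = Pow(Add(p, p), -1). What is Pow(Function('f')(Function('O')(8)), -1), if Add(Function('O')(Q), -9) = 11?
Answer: 40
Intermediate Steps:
Function('O')(Q) = 20 (Function('O')(Q) = Add(9, 11) = 20)
Function('f')(p) = Mul(Rational(1, 2), Pow(p, -1)) (Function('f')(p) = Pow(Mul(2, p), -1) = Mul(Rational(1, 2), Pow(p, -1)))
Pow(Function('f')(Function('O')(8)), -1) = Pow(Mul(Rational(1, 2), Pow(20, -1)), -1) = Pow(Mul(Rational(1, 2), Rational(1, 20)), -1) = Pow(Rational(1, 40), -1) = 40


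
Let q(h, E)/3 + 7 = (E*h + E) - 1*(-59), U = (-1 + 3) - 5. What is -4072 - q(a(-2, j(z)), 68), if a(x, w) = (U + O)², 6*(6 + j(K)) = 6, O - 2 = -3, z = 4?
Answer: -7696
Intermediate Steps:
O = -1 (O = 2 - 3 = -1)
j(K) = -5 (j(K) = -6 + (⅙)*6 = -6 + 1 = -5)
U = -3 (U = 2 - 5 = -3)
a(x, w) = 16 (a(x, w) = (-3 - 1)² = (-4)² = 16)
q(h, E) = 156 + 3*E + 3*E*h (q(h, E) = -21 + 3*((E*h + E) - 1*(-59)) = -21 + 3*((E + E*h) + 59) = -21 + 3*(59 + E + E*h) = -21 + (177 + 3*E + 3*E*h) = 156 + 3*E + 3*E*h)
-4072 - q(a(-2, j(z)), 68) = -4072 - (156 + 3*68 + 3*68*16) = -4072 - (156 + 204 + 3264) = -4072 - 1*3624 = -4072 - 3624 = -7696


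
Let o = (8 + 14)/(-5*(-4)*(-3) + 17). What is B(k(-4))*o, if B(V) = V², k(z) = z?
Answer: -352/43 ≈ -8.1861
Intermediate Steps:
o = -22/43 (o = 22/(20*(-3) + 17) = 22/(-60 + 17) = 22/(-43) = 22*(-1/43) = -22/43 ≈ -0.51163)
B(k(-4))*o = (-4)²*(-22/43) = 16*(-22/43) = -352/43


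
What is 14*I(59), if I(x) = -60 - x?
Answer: -1666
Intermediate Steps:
14*I(59) = 14*(-60 - 1*59) = 14*(-60 - 59) = 14*(-119) = -1666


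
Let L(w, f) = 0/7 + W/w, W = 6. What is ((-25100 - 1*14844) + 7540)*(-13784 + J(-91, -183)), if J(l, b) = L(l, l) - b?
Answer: 40106333588/91 ≈ 4.4073e+8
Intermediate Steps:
L(w, f) = 6/w (L(w, f) = 0/7 + 6/w = 0*(⅐) + 6/w = 0 + 6/w = 6/w)
J(l, b) = -b + 6/l (J(l, b) = 6/l - b = -b + 6/l)
((-25100 - 1*14844) + 7540)*(-13784 + J(-91, -183)) = ((-25100 - 1*14844) + 7540)*(-13784 + (-1*(-183) + 6/(-91))) = ((-25100 - 14844) + 7540)*(-13784 + (183 + 6*(-1/91))) = (-39944 + 7540)*(-13784 + (183 - 6/91)) = -32404*(-13784 + 16647/91) = -32404*(-1237697/91) = 40106333588/91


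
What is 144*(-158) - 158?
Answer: -22910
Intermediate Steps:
144*(-158) - 158 = -22752 - 158 = -22910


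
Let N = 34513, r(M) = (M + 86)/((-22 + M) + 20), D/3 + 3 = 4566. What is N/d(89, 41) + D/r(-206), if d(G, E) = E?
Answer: 5036723/205 ≈ 24569.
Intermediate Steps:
D = 13689 (D = -9 + 3*4566 = -9 + 13698 = 13689)
r(M) = (86 + M)/(-2 + M)
N/d(89, 41) + D/r(-206) = 34513/41 + 13689/(((86 - 206)/(-2 - 206))) = 34513*(1/41) + 13689/((-120/(-208))) = 34513/41 + 13689/((-1/208*(-120))) = 34513/41 + 13689/(15/26) = 34513/41 + 13689*(26/15) = 34513/41 + 118638/5 = 5036723/205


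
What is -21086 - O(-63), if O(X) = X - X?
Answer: -21086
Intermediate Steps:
O(X) = 0
-21086 - O(-63) = -21086 - 1*0 = -21086 + 0 = -21086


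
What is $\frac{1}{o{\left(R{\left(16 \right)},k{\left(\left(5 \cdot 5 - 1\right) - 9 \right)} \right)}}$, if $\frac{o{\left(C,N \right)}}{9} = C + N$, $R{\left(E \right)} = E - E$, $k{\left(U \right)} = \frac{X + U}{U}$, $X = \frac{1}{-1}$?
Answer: $\frac{5}{42} \approx 0.11905$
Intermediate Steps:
$X = -1$
$k{\left(U \right)} = \frac{-1 + U}{U}$
$R{\left(E \right)} = 0$
$o{\left(C,N \right)} = 9 C + 9 N$ ($o{\left(C,N \right)} = 9 \left(C + N\right) = 9 C + 9 N$)
$\frac{1}{o{\left(R{\left(16 \right)},k{\left(\left(5 \cdot 5 - 1\right) - 9 \right)} \right)}} = \frac{1}{9 \cdot 0 + 9 \frac{-1 + \left(\left(5 \cdot 5 - 1\right) - 9\right)}{\left(5 \cdot 5 - 1\right) - 9}} = \frac{1}{0 + 9 \frac{-1 + \left(\left(25 - 1\right) - 9\right)}{\left(25 - 1\right) - 9}} = \frac{1}{0 + 9 \frac{-1 + \left(24 - 9\right)}{24 - 9}} = \frac{1}{0 + 9 \frac{-1 + 15}{15}} = \frac{1}{0 + 9 \cdot \frac{1}{15} \cdot 14} = \frac{1}{0 + 9 \cdot \frac{14}{15}} = \frac{1}{0 + \frac{42}{5}} = \frac{1}{\frac{42}{5}} = \frac{5}{42}$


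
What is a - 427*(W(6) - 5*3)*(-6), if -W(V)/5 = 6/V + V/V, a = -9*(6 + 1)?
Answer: -64113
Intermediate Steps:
a = -63 (a = -9*7 = -63)
W(V) = -5 - 30/V (W(V) = -5*(6/V + V/V) = -5*(6/V + 1) = -5*(1 + 6/V) = -5 - 30/V)
a - 427*(W(6) - 5*3)*(-6) = -63 - 427*((-5 - 30/6) - 5*3)*(-6) = -63 - 427*((-5 - 30*⅙) - 15)*(-6) = -63 - 427*((-5 - 5) - 15)*(-6) = -63 - 427*(-10 - 15)*(-6) = -63 - (-10675)*(-6) = -63 - 427*150 = -63 - 64050 = -64113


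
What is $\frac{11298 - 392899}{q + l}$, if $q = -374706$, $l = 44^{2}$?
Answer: $\frac{381601}{372770} \approx 1.0237$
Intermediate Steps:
$l = 1936$
$\frac{11298 - 392899}{q + l} = \frac{11298 - 392899}{-374706 + 1936} = \frac{11298 - 392899}{-372770} = \left(-381601\right) \left(- \frac{1}{372770}\right) = \frac{381601}{372770}$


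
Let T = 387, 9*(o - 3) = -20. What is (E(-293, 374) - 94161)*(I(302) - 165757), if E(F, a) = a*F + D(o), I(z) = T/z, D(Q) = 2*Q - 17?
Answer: 45899039093251/1359 ≈ 3.3774e+10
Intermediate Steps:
o = 7/9 (o = 3 + (⅑)*(-20) = 3 - 20/9 = 7/9 ≈ 0.77778)
D(Q) = -17 + 2*Q
I(z) = 387/z
E(F, a) = -139/9 + F*a (E(F, a) = a*F + (-17 + 2*(7/9)) = F*a + (-17 + 14/9) = F*a - 139/9 = -139/9 + F*a)
(E(-293, 374) - 94161)*(I(302) - 165757) = ((-139/9 - 293*374) - 94161)*(387/302 - 165757) = ((-139/9 - 109582) - 94161)*(387*(1/302) - 165757) = (-986377/9 - 94161)*(387/302 - 165757) = -1833826/9*(-50058227/302) = 45899039093251/1359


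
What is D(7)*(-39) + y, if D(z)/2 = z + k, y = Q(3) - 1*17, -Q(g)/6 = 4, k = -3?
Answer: -353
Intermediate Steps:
Q(g) = -24 (Q(g) = -6*4 = -24)
y = -41 (y = -24 - 1*17 = -24 - 17 = -41)
D(z) = -6 + 2*z (D(z) = 2*(z - 3) = 2*(-3 + z) = -6 + 2*z)
D(7)*(-39) + y = (-6 + 2*7)*(-39) - 41 = (-6 + 14)*(-39) - 41 = 8*(-39) - 41 = -312 - 41 = -353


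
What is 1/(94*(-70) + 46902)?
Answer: 1/40322 ≈ 2.4800e-5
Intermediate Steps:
1/(94*(-70) + 46902) = 1/(-6580 + 46902) = 1/40322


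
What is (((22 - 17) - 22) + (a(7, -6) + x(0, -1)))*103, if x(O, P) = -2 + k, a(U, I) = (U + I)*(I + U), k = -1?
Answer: -1957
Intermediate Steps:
a(U, I) = (I + U)² (a(U, I) = (I + U)*(I + U) = (I + U)²)
x(O, P) = -3 (x(O, P) = -2 - 1 = -3)
(((22 - 17) - 22) + (a(7, -6) + x(0, -1)))*103 = (((22 - 17) - 22) + ((-6 + 7)² - 3))*103 = ((5 - 22) + (1² - 3))*103 = (-17 + (1 - 3))*103 = (-17 - 2)*103 = -19*103 = -1957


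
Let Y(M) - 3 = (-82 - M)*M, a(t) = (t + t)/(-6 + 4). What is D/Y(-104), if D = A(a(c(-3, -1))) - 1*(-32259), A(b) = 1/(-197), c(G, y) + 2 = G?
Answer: -6355022/450145 ≈ -14.118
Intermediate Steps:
c(G, y) = -2 + G
a(t) = -t (a(t) = (2*t)/(-2) = (2*t)*(-½) = -t)
A(b) = -1/197 (A(b) = 1*(-1/197) = -1/197)
Y(M) = 3 + M*(-82 - M) (Y(M) = 3 + (-82 - M)*M = 3 + M*(-82 - M))
D = 6355022/197 (D = -1/197 - 1*(-32259) = -1/197 + 32259 = 6355022/197 ≈ 32259.)
D/Y(-104) = 6355022/(197*(3 - 1*(-104)² - 82*(-104))) = 6355022/(197*(3 - 1*10816 + 8528)) = 6355022/(197*(3 - 10816 + 8528)) = (6355022/197)/(-2285) = (6355022/197)*(-1/2285) = -6355022/450145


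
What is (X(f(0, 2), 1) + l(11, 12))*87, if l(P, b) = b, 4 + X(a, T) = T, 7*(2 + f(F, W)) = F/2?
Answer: 783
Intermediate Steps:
f(F, W) = -2 + F/14 (f(F, W) = -2 + (F/2)/7 = -2 + F/14)
X(a, T) = -4 + T
(X(f(0, 2), 1) + l(11, 12))*87 = ((-4 + 1) + 12)*87 = (-3 + 12)*87 = 9*87 = 783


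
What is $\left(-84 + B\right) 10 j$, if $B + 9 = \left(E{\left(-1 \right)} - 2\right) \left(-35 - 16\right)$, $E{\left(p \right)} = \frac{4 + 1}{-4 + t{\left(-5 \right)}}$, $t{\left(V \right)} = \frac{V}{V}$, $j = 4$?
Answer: $3760$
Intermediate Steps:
$t{\left(V \right)} = 1$
$E{\left(p \right)} = - \frac{5}{3}$ ($E{\left(p \right)} = \frac{4 + 1}{-4 + 1} = \frac{5}{-3} = 5 \left(- \frac{1}{3}\right) = - \frac{5}{3}$)
$B = 178$ ($B = -9 + \left(- \frac{5}{3} - 2\right) \left(-35 - 16\right) = -9 - -187 = -9 + 187 = 178$)
$\left(-84 + B\right) 10 j = \left(-84 + 178\right) 10 \cdot 4 = 94 \cdot 40 = 3760$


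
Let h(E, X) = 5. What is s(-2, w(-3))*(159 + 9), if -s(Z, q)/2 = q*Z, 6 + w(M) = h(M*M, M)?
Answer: -672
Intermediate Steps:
w(M) = -1 (w(M) = -6 + 5 = -1)
s(Z, q) = -2*Z*q (s(Z, q) = -2*q*Z = -2*Z*q)
s(-2, w(-3))*(159 + 9) = (-2*(-2)*(-1))*(159 + 9) = -4*168 = -672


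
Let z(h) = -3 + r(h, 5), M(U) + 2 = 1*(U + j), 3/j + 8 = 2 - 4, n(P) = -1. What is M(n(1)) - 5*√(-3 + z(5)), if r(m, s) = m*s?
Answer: -33/10 - 5*√19 ≈ -25.094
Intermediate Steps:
j = -3/10 (j = 3/(-8 + (2 - 4)) = 3/(-8 - 2) = 3/(-10) = 3*(-⅒) = -3/10 ≈ -0.30000)
M(U) = -23/10 + U (M(U) = -2 + 1*(U - 3/10) = -2 + 1*(-3/10 + U) = -2 + (-3/10 + U) = -23/10 + U)
z(h) = -3 + 5*h (z(h) = -3 + h*5 = -3 + 5*h)
M(n(1)) - 5*√(-3 + z(5)) = (-23/10 - 1) - 5*√(-3 + (-3 + 5*5)) = -33/10 - 5*√(-3 + (-3 + 25)) = -33/10 - 5*√(-3 + 22) = -33/10 - 5*√19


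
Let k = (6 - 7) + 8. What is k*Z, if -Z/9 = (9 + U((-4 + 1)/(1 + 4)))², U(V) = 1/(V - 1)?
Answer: -282807/64 ≈ -4418.9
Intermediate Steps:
k = 7 (k = -1 + 8 = 7)
U(V) = 1/(-1 + V)
Z = -40401/64 (Z = -9*(9 + 1/(-1 + (-4 + 1)/(1 + 4)))² = -9*(9 + 1/(-1 - 3/5))² = -9*(9 + 1/(-1 - 3*⅕))² = -9*(9 + 1/(-1 - ⅗))² = -9*(9 + 1/(-8/5))² = -9*(9 - 5/8)² = -9*(67/8)² = -9*4489/64 = -40401/64 ≈ -631.27)
k*Z = 7*(-40401/64) = -282807/64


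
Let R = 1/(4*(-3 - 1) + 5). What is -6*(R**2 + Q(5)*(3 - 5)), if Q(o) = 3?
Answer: 4350/121 ≈ 35.950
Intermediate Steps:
R = -1/11 (R = 1/(4*(-4) + 5) = 1/(-16 + 5) = 1/(-11) = -1/11 ≈ -0.090909)
-6*(R**2 + Q(5)*(3 - 5)) = -6*((-1/11)**2 + 3*(3 - 5)) = -6*(1/121 + 3*(-2)) = -6*(1/121 - 6) = -6*(-725/121) = 4350/121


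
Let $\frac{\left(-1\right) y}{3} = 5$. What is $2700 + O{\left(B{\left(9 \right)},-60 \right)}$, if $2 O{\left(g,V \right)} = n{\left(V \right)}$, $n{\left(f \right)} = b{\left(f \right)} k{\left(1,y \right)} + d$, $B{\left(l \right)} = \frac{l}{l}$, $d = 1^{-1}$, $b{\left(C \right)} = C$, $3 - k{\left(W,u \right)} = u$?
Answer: $\frac{4321}{2} \approx 2160.5$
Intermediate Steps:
$y = -15$ ($y = \left(-3\right) 5 = -15$)
$k{\left(W,u \right)} = 3 - u$
$d = 1$
$B{\left(l \right)} = 1$
$n{\left(f \right)} = 1 + 18 f$ ($n{\left(f \right)} = f \left(3 - -15\right) + 1 = f \left(3 + 15\right) + 1 = f 18 + 1 = 18 f + 1 = 1 + 18 f$)
$O{\left(g,V \right)} = \frac{1}{2} + 9 V$ ($O{\left(g,V \right)} = \frac{1 + 18 V}{2} = \frac{1}{2} + 9 V$)
$2700 + O{\left(B{\left(9 \right)},-60 \right)} = 2700 + \left(\frac{1}{2} + 9 \left(-60\right)\right) = 2700 + \left(\frac{1}{2} - 540\right) = 2700 - \frac{1079}{2} = \frac{4321}{2}$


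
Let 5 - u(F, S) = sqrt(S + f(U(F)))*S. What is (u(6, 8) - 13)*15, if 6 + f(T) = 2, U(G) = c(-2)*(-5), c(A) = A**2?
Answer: -360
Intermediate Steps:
U(G) = -20 (U(G) = (-2)**2*(-5) = 4*(-5) = -20)
f(T) = -4 (f(T) = -6 + 2 = -4)
u(F, S) = 5 - S*sqrt(-4 + S) (u(F, S) = 5 - sqrt(S - 4)*S = 5 - sqrt(-4 + S)*S = 5 - S*sqrt(-4 + S))
(u(6, 8) - 13)*15 = ((5 - 1*8*sqrt(-4 + 8)) - 13)*15 = ((5 - 1*8*sqrt(4)) - 13)*15 = ((5 - 1*8*2) - 13)*15 = ((5 - 16) - 13)*15 = (-11 - 13)*15 = -24*15 = -360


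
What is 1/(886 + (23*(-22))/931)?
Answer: 931/824360 ≈ 0.0011294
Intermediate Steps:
1/(886 + (23*(-22))/931) = 1/(886 - 506*1/931) = 1/(886 - 506/931) = 1/(824360/931) = 931/824360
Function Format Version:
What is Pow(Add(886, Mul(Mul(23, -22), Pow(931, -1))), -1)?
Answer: Rational(931, 824360) ≈ 0.0011294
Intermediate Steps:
Pow(Add(886, Mul(Mul(23, -22), Pow(931, -1))), -1) = Pow(Add(886, Mul(-506, Rational(1, 931))), -1) = Pow(Add(886, Rational(-506, 931)), -1) = Pow(Rational(824360, 931), -1) = Rational(931, 824360)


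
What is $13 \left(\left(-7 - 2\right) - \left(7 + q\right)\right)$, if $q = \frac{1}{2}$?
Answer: $- \frac{429}{2} \approx -214.5$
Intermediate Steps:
$q = \frac{1}{2} \approx 0.5$
$13 \left(\left(-7 - 2\right) - \left(7 + q\right)\right) = 13 \left(\left(-7 - 2\right) - \frac{15}{2}\right) = 13 \left(-9 - \frac{15}{2}\right) = 13 \left(- \frac{33}{2}\right) = - \frac{429}{2}$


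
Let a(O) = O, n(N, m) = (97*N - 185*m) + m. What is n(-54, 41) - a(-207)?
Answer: -12575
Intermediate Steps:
n(N, m) = -184*m + 97*N (n(N, m) = (-185*m + 97*N) + m = -184*m + 97*N)
n(-54, 41) - a(-207) = (-184*41 + 97*(-54)) - 1*(-207) = (-7544 - 5238) + 207 = -12782 + 207 = -12575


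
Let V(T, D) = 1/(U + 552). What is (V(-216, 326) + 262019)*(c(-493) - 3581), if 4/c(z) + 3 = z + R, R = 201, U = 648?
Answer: -110718644184533/118000 ≈ -9.3829e+8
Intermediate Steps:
c(z) = 4/(198 + z) (c(z) = 4/(-3 + (z + 201)) = 4/(-3 + (201 + z)) = 4/(198 + z))
V(T, D) = 1/1200 (V(T, D) = 1/(648 + 552) = 1/1200)
(V(-216, 326) + 262019)*(c(-493) - 3581) = (1/1200 + 262019)*(4/(198 - 493) - 3581) = 314422801*(4/(-295) - 3581)/1200 = 314422801*(4*(-1/295) - 3581)/1200 = 314422801*(-4/295 - 3581)/1200 = (314422801/1200)*(-1056399/295) = -110718644184533/118000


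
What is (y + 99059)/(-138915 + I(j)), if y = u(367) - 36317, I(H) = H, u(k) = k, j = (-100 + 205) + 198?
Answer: -63109/138612 ≈ -0.45529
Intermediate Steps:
j = 303 (j = 105 + 198 = 303)
y = -35950 (y = 367 - 36317 = -35950)
(y + 99059)/(-138915 + I(j)) = (-35950 + 99059)/(-138915 + 303) = 63109/(-138612) = 63109*(-1/138612) = -63109/138612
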